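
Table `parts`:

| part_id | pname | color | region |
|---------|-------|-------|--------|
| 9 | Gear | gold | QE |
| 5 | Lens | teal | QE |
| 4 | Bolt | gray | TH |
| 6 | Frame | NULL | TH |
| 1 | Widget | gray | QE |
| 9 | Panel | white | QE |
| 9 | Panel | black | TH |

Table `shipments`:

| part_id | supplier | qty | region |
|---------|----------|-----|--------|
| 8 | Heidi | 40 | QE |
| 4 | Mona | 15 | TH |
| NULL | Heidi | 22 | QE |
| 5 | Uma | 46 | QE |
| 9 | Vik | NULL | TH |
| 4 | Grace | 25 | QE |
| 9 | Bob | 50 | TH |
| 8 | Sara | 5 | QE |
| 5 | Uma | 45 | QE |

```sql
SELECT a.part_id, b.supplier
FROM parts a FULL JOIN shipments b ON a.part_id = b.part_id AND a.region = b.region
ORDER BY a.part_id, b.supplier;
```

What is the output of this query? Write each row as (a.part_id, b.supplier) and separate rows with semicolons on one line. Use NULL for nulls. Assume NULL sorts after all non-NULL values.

FULL OUTER JOIN keeps every row from both sides; unmatched rows get NULL for the other side's columns.
Matching on a.part_id = b.part_id AND a.region = b.region. A NULL in a compared column never satisfies the condition.
- a row (part_id=9, region=QE): no match → kept, b columns NULL.
- a row (part_id=5, region=QE): matches 2 b row(s) → 2 output row(s).
- a row (part_id=4, region=TH): matches 1 b row(s) → 1 output row(s).
- a row (part_id=6, region=TH): no match → kept, b columns NULL.
- a row (part_id=1, region=QE): no match → kept, b columns NULL.
- a row (part_id=9, region=QE): no match → kept, b columns NULL.
- a row (part_id=9, region=TH): matches 2 b row(s) → 2 output row(s).
- 4 row(s) from b found no a partner → padded with NULL.

(1, NULL); (4, Mona); (5, Uma); (5, Uma); (6, NULL); (9, Bob); (9, Vik); (9, NULL); (9, NULL); (NULL, Grace); (NULL, Heidi); (NULL, Heidi); (NULL, Sara)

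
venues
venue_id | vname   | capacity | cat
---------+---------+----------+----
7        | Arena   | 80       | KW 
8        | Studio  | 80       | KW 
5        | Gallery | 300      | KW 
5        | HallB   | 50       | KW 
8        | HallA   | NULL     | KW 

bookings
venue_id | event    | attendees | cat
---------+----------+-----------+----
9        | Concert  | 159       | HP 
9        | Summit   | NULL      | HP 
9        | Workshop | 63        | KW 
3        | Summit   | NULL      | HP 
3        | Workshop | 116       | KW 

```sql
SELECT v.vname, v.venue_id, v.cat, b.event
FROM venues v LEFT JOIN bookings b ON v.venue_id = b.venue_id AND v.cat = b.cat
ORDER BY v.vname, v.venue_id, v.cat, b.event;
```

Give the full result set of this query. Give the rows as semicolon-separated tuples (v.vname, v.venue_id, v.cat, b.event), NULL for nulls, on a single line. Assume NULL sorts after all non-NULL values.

LEFT JOIN keeps every row from `venues`; unmatched rows get NULL for `bookings`'s columns.
Matching on v.venue_id = b.venue_id AND v.cat = b.cat.
- v row (venue_id=7, cat=KW): no match → kept, b columns NULL.
- v row (venue_id=8, cat=KW): no match → kept, b columns NULL.
- v row (venue_id=5, cat=KW): no match → kept, b columns NULL.
- v row (venue_id=5, cat=KW): no match → kept, b columns NULL.
- v row (venue_id=8, cat=KW): no match → kept, b columns NULL.
After projecting and ordering:
v.vname | v.venue_id | v.cat | b.event
Arena | 7 | KW | NULL
Gallery | 5 | KW | NULL
HallA | 8 | KW | NULL
HallB | 5 | KW | NULL
Studio | 8 | KW | NULL

(Arena, 7, KW, NULL); (Gallery, 5, KW, NULL); (HallA, 8, KW, NULL); (HallB, 5, KW, NULL); (Studio, 8, KW, NULL)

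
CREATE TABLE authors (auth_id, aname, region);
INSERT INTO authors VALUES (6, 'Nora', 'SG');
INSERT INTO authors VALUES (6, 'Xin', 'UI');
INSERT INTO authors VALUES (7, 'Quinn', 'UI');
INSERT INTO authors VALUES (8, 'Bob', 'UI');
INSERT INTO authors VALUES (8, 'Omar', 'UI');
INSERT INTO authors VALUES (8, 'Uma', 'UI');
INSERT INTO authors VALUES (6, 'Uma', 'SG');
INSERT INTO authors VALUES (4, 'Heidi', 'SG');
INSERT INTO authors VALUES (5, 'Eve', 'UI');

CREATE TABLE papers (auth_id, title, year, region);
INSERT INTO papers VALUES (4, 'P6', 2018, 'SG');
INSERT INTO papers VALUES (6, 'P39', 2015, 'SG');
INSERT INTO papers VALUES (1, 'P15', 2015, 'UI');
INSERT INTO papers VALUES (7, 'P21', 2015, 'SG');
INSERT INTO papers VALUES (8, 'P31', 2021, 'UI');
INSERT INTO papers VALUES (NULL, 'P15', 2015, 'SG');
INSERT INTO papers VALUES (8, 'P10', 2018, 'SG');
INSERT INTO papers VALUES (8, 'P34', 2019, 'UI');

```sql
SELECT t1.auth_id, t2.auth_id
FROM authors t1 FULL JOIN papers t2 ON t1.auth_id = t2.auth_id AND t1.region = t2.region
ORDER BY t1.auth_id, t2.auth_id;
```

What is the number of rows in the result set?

16

FULL OUTER JOIN keeps every row from both sides; unmatched rows get NULL for the other side's columns.
Matching on t1.auth_id = t2.auth_id AND t1.region = t2.region. A NULL in a compared column never satisfies the condition.
Matched pairs: 9; unmatched t1 rows kept: 3; unmatched t2 rows kept: 4.
Total: 9 matched + 7 padded = 16 rows.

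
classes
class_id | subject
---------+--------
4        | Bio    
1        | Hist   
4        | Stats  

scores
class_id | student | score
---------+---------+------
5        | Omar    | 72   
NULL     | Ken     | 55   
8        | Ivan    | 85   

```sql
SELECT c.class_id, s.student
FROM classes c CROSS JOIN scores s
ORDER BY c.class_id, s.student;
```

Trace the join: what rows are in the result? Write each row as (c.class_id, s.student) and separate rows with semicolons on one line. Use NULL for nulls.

(1, Ivan); (1, Ken); (1, Omar); (4, Ivan); (4, Ivan); (4, Ken); (4, Ken); (4, Omar); (4, Omar)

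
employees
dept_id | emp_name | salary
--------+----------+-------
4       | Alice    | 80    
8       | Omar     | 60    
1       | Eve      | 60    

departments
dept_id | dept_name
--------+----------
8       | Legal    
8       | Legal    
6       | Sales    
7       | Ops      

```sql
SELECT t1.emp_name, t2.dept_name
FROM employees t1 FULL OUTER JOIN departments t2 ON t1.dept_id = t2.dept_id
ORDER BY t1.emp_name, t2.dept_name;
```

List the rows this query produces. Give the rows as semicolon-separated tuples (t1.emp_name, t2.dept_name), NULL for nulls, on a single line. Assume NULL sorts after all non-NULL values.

FULL OUTER JOIN keeps every row from both sides; unmatched rows get NULL for the other side's columns.
Matching on t1.dept_id = t2.dept_id.
Matched pairs: 2; unmatched t1 rows kept: 2; unmatched t2 rows kept: 2.

(Alice, NULL); (Eve, NULL); (Omar, Legal); (Omar, Legal); (NULL, Ops); (NULL, Sales)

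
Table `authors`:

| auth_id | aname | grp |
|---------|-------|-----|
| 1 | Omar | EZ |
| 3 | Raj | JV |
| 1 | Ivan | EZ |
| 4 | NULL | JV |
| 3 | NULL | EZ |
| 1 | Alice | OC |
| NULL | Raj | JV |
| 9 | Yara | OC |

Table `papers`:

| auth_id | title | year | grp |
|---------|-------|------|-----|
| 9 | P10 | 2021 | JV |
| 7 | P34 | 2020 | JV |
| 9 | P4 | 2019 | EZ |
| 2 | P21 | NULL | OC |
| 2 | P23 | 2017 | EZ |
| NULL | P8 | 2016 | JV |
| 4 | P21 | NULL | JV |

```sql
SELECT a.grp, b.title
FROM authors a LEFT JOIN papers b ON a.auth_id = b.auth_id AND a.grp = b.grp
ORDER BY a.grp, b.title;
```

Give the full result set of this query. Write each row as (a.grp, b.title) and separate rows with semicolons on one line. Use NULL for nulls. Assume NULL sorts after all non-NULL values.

(EZ, NULL); (EZ, NULL); (EZ, NULL); (JV, P21); (JV, NULL); (JV, NULL); (OC, NULL); (OC, NULL)

LEFT JOIN keeps every row from `authors`; unmatched rows get NULL for `papers`'s columns.
Matching on a.auth_id = b.auth_id AND a.grp = b.grp. A NULL in a compared column never satisfies the condition.
- a (auth_id=1, grp=EZ) has no partner → padded with NULL.
- a (auth_id=3, grp=JV) has no partner → padded with NULL.
- a (auth_id=1, grp=EZ) has no partner → padded with NULL.
- a (auth_id=4, grp=JV) pairs with 1 row(s) of b.
- a (auth_id=3, grp=EZ) has no partner → padded with NULL.
- a (auth_id=1, grp=OC) has no partner → padded with NULL.
- a (auth_id=NULL, grp=JV) has no partner → padded with NULL.
- a (auth_id=9, grp=OC) has no partner → padded with NULL.
After projecting and ordering:
a.grp | b.title
EZ | NULL
EZ | NULL
EZ | NULL
JV | P21
JV | NULL
JV | NULL
OC | NULL
OC | NULL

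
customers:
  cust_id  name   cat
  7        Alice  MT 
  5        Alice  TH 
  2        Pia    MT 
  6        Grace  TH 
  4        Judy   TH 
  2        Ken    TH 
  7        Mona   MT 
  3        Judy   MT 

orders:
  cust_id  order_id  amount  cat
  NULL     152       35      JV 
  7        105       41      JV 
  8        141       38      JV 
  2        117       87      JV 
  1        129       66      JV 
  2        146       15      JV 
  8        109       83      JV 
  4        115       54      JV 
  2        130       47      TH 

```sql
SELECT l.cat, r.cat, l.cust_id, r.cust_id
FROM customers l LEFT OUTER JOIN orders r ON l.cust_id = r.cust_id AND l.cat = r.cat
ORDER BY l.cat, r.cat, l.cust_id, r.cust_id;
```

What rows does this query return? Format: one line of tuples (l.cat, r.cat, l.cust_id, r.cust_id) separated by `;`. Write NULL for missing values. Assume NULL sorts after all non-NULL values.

(MT, NULL, 2, NULL); (MT, NULL, 3, NULL); (MT, NULL, 7, NULL); (MT, NULL, 7, NULL); (TH, TH, 2, 2); (TH, NULL, 4, NULL); (TH, NULL, 5, NULL); (TH, NULL, 6, NULL)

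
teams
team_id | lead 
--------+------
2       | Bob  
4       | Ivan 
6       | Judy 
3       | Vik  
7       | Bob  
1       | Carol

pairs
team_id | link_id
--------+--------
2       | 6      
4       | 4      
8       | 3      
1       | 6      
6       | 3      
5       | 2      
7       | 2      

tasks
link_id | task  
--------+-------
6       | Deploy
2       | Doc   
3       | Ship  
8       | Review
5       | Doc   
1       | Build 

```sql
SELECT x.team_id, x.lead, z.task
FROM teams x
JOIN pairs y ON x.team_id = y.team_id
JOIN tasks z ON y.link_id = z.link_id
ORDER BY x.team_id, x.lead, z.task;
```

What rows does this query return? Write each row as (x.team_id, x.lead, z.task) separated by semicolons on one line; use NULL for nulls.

Step 1 — x INNER JOIN y on team_id → 5 row(s).
Then INNER JOIN `tasks z` on link_id: keep only rows whose y.link_id appears in z.

(1, Carol, Deploy); (2, Bob, Deploy); (6, Judy, Ship); (7, Bob, Doc)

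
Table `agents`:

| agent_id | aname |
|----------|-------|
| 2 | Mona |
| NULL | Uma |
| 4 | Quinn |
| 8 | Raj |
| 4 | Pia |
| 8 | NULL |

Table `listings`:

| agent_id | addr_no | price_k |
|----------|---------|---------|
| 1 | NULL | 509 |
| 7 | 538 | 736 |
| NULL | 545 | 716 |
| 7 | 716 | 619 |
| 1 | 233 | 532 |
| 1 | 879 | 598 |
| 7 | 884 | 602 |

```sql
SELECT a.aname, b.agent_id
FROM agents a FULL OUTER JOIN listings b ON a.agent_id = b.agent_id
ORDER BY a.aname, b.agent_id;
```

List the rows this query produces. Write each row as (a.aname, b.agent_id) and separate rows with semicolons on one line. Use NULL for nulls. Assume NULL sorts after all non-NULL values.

(Mona, NULL); (Pia, NULL); (Quinn, NULL); (Raj, NULL); (Uma, NULL); (NULL, 1); (NULL, 1); (NULL, 1); (NULL, 7); (NULL, 7); (NULL, 7); (NULL, NULL); (NULL, NULL)

FULL OUTER JOIN keeps every row from both sides; unmatched rows get NULL for the other side's columns.
Matching on a.agent_id = b.agent_id. A NULL in a compared column never satisfies the condition.
Matched pairs: 0; unmatched a rows kept: 6; unmatched b rows kept: 7.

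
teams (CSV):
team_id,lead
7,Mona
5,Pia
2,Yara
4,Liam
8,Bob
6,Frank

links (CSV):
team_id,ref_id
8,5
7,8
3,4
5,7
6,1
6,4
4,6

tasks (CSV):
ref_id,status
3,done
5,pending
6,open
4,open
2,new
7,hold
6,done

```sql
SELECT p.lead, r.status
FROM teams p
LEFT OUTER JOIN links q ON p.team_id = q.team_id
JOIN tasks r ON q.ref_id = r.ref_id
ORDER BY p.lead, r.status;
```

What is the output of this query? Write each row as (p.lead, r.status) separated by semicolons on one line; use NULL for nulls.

(Bob, pending); (Frank, open); (Liam, done); (Liam, open); (Pia, hold)

Step 1 — p LEFT JOIN q on team_id → 7 row(s).
Then INNER JOIN `tasks r` on ref_id: keep only rows whose q.ref_id appears in r.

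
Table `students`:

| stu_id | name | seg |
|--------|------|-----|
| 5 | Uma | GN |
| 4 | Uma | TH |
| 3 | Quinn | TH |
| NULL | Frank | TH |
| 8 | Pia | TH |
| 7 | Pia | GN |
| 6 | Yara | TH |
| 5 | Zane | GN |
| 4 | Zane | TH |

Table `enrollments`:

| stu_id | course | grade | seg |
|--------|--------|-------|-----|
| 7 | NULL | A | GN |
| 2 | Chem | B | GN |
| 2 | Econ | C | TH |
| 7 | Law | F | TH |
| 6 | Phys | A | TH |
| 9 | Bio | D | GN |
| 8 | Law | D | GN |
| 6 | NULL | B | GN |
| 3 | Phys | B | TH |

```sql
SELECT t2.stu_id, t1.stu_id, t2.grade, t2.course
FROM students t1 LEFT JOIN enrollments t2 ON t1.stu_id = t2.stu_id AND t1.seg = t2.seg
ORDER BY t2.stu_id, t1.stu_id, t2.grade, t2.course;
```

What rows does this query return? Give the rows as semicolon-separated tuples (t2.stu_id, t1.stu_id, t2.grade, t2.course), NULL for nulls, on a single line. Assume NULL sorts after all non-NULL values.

LEFT JOIN keeps every row from `students`; unmatched rows get NULL for `enrollments`'s columns.
Matching on t1.stu_id = t2.stu_id AND t1.seg = t2.seg. A NULL in a compared column never satisfies the condition.
- t1 (stu_id=5, seg=GN) has no partner → padded with NULL.
- t1 (stu_id=4, seg=TH) has no partner → padded with NULL.
- t1 (stu_id=3, seg=TH) pairs with 1 row(s) of t2.
- t1 (stu_id=NULL, seg=TH) has no partner → padded with NULL.
- t1 (stu_id=8, seg=TH) has no partner → padded with NULL.
- t1 (stu_id=7, seg=GN) pairs with 1 row(s) of t2.
- t1 (stu_id=6, seg=TH) pairs with 1 row(s) of t2.
- t1 (stu_id=5, seg=GN) has no partner → padded with NULL.
- t1 (stu_id=4, seg=TH) has no partner → padded with NULL.
After projecting and ordering:
t2.stu_id | t1.stu_id | t2.grade | t2.course
3 | 3 | B | Phys
6 | 6 | A | Phys
7 | 7 | A | NULL
NULL | 4 | NULL | NULL
NULL | 4 | NULL | NULL
NULL | 5 | NULL | NULL
NULL | 5 | NULL | NULL
NULL | 8 | NULL | NULL
NULL | NULL | NULL | NULL

(3, 3, B, Phys); (6, 6, A, Phys); (7, 7, A, NULL); (NULL, 4, NULL, NULL); (NULL, 4, NULL, NULL); (NULL, 5, NULL, NULL); (NULL, 5, NULL, NULL); (NULL, 8, NULL, NULL); (NULL, NULL, NULL, NULL)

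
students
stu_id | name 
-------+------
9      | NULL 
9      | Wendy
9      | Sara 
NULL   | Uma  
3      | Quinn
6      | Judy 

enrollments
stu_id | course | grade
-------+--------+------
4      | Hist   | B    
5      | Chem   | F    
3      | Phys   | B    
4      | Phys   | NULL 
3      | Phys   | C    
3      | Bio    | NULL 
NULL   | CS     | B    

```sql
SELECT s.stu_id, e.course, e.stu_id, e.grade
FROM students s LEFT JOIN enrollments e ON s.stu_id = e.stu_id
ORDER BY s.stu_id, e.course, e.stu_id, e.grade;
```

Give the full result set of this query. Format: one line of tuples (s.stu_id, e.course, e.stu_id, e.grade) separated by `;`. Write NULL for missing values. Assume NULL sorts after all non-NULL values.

(3, Bio, 3, NULL); (3, Phys, 3, B); (3, Phys, 3, C); (6, NULL, NULL, NULL); (9, NULL, NULL, NULL); (9, NULL, NULL, NULL); (9, NULL, NULL, NULL); (NULL, NULL, NULL, NULL)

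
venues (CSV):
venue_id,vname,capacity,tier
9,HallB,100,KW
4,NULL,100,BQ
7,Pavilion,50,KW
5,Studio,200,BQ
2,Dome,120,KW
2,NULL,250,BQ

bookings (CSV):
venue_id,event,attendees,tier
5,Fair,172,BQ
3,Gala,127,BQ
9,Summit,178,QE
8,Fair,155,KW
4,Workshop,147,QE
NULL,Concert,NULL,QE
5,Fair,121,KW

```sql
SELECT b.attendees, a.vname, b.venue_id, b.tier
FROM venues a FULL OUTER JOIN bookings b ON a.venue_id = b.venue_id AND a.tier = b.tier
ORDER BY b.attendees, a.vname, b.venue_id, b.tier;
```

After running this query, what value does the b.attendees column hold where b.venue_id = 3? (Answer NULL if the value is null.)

FULL OUTER JOIN keeps every row from both sides; unmatched rows get NULL for the other side's columns.
Matching on a.venue_id = b.venue_id AND a.tier = b.tier. A NULL in a compared column never satisfies the condition.
- venue_id=9, tier=KW: no b row matches, row kept with b columns NULL.
- venue_id=4, tier=BQ: no b row matches, row kept with b columns NULL.
- venue_id=7, tier=KW: no b row matches, row kept with b columns NULL.
- venue_id=5, tier=BQ: 1 matching b row(s), so 1 row(s) emitted.
- venue_id=2, tier=KW: no b row matches, row kept with b columns NULL.
- venue_id=2, tier=BQ: no b row matches, row kept with b columns NULL.
- 6 row(s) from b found no a partner → padded with NULL.

127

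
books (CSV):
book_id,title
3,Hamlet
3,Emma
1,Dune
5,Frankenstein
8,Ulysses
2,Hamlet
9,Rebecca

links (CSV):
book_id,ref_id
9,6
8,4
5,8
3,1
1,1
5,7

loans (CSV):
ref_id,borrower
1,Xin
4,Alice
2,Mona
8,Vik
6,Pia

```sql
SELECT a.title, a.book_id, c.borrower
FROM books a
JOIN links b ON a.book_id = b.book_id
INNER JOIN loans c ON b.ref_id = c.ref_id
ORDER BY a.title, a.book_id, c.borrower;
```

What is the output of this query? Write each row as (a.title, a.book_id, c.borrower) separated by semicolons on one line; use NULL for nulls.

Step 1 — a INNER JOIN b on book_id → 7 row(s).
Then INNER JOIN `loans c` on ref_id: keep only rows whose b.ref_id appears in c.

(Dune, 1, Xin); (Emma, 3, Xin); (Frankenstein, 5, Vik); (Hamlet, 3, Xin); (Rebecca, 9, Pia); (Ulysses, 8, Alice)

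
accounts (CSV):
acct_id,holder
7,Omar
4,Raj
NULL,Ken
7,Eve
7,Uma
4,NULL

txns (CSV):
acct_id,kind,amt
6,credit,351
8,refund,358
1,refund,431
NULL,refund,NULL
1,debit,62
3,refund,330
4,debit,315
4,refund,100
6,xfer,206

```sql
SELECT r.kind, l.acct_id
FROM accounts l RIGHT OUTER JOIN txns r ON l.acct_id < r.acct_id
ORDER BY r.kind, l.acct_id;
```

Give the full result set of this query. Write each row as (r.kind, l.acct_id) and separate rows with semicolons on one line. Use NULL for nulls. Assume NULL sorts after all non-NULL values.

(credit, 4); (credit, 4); (debit, NULL); (debit, NULL); (refund, 4); (refund, 4); (refund, 7); (refund, 7); (refund, 7); (refund, NULL); (refund, NULL); (refund, NULL); (refund, NULL); (xfer, 4); (xfer, 4)

RIGHT JOIN keeps every row from `txns`; unmatched rows get NULL for `accounts`'s columns.
Matching on l.acct_id < r.acct_id. A NULL in a compared column never satisfies the condition.
- l (acct_id=7) pairs with 1 row(s) of r.
- l (acct_id=4) pairs with 3 row(s) of r.
- l (acct_id=NULL) has no partner in r.
- l (acct_id=7) pairs with 1 row(s) of r.
- l (acct_id=7) pairs with 1 row(s) of r.
- l (acct_id=4) pairs with 3 row(s) of r.
- 6 r row(s) had no l match → kept, l columns NULL.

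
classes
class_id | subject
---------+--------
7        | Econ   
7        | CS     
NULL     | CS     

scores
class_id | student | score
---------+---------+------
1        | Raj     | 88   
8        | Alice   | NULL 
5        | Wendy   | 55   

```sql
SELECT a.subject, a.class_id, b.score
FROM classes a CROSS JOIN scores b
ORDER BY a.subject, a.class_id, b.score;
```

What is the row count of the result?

9

CROSS JOIN pairs every row of `classes` with every row of `scores`: 3 × 3 = 9 rows.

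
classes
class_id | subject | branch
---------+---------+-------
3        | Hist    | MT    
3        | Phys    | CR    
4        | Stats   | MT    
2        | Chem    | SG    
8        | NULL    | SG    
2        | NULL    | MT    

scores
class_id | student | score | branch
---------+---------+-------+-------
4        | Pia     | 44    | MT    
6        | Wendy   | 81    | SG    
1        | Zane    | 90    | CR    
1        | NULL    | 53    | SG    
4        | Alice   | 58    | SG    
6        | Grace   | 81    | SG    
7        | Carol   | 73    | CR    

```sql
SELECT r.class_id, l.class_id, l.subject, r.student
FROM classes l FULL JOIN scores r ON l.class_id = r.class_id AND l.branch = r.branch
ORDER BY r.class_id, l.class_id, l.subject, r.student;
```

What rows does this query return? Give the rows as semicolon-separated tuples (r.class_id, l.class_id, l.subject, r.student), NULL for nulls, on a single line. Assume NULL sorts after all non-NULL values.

(1, NULL, NULL, Zane); (1, NULL, NULL, NULL); (4, 4, Stats, Pia); (4, NULL, NULL, Alice); (6, NULL, NULL, Grace); (6, NULL, NULL, Wendy); (7, NULL, NULL, Carol); (NULL, 2, Chem, NULL); (NULL, 2, NULL, NULL); (NULL, 3, Hist, NULL); (NULL, 3, Phys, NULL); (NULL, 8, NULL, NULL)

FULL OUTER JOIN keeps every row from both sides; unmatched rows get NULL for the other side's columns.
Matching on l.class_id = r.class_id AND l.branch = r.branch.
- l row (class_id=3, branch=MT): no match → kept, r columns NULL.
- l row (class_id=3, branch=CR): no match → kept, r columns NULL.
- l row (class_id=4, branch=MT): matches 1 r row(s) → 1 output row(s).
- l row (class_id=2, branch=SG): no match → kept, r columns NULL.
- l row (class_id=8, branch=SG): no match → kept, r columns NULL.
- l row (class_id=2, branch=MT): no match → kept, r columns NULL.
- 6 row(s) from r found no l partner → padded with NULL.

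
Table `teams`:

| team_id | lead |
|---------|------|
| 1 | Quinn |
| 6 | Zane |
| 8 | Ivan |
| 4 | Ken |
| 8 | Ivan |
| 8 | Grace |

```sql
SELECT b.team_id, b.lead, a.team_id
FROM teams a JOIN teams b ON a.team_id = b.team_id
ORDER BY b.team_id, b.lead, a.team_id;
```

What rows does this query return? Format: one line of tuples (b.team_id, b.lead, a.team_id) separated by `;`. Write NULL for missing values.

INNER JOIN keeps only pairs where the ON condition holds.
Matching on a.team_id = b.team_id.
- a[0] team_id=1 → 1 match(es) in b → 1 row(s).
- a[1] team_id=6 → 1 match(es) in b → 1 row(s).
- a[2] team_id=8 → 3 match(es) in b → 3 row(s).
- a[3] team_id=4 → 1 match(es) in b → 1 row(s).
- a[4] team_id=8 → 3 match(es) in b → 3 row(s).
- a[5] team_id=8 → 3 match(es) in b → 3 row(s).

(1, Quinn, 1); (4, Ken, 4); (6, Zane, 6); (8, Grace, 8); (8, Grace, 8); (8, Grace, 8); (8, Ivan, 8); (8, Ivan, 8); (8, Ivan, 8); (8, Ivan, 8); (8, Ivan, 8); (8, Ivan, 8)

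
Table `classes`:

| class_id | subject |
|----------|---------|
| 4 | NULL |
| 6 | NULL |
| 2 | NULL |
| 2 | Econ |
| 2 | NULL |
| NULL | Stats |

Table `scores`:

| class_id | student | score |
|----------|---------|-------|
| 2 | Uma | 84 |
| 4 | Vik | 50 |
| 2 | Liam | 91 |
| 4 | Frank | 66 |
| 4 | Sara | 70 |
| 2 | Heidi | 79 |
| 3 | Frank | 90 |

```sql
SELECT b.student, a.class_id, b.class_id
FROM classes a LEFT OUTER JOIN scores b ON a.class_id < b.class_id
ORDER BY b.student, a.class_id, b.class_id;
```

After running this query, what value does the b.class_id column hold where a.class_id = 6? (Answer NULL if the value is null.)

LEFT JOIN keeps every row from `classes`; unmatched rows get NULL for `scores`'s columns.
Matching on a.class_id < b.class_id. A NULL in a compared column never satisfies the condition.
Matched pairs: 12; unmatched a rows kept: 3.

NULL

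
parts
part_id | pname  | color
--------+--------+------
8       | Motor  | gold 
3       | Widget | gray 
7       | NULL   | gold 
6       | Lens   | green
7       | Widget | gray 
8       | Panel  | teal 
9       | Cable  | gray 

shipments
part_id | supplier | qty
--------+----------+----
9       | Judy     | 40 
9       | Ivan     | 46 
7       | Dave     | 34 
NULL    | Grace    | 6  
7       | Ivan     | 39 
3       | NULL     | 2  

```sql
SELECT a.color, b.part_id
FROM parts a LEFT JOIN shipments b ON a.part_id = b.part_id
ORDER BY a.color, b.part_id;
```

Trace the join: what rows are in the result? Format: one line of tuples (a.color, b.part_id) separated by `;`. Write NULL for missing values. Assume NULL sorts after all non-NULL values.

LEFT JOIN keeps every row from `parts`; unmatched rows get NULL for `shipments`'s columns.
Matching on a.part_id = b.part_id. A NULL in a compared column never satisfies the condition.
Matched pairs: 7; unmatched a rows kept: 3.

(gold, 7); (gold, 7); (gold, NULL); (gray, 3); (gray, 7); (gray, 7); (gray, 9); (gray, 9); (green, NULL); (teal, NULL)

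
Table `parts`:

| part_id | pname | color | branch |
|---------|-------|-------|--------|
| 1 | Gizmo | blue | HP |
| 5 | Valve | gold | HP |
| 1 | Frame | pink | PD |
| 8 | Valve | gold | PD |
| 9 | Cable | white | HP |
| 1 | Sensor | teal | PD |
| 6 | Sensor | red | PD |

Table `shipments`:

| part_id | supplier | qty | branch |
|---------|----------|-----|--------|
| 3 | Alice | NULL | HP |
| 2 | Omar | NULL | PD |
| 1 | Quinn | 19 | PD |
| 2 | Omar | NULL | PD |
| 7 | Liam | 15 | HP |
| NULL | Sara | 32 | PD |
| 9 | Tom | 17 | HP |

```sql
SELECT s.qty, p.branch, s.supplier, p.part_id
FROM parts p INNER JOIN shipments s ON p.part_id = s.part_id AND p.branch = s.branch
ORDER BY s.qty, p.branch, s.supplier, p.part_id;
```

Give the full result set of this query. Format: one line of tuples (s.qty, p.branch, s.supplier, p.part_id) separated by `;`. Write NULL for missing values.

INNER JOIN keeps only pairs where the ON condition holds.
Matching on p.part_id = s.part_id AND p.branch = s.branch. A NULL in a compared column never satisfies the condition.
- part_id=1, branch=HP: no matching s row, dropped.
- part_id=5, branch=HP: no matching s row, dropped.
- part_id=1, branch=PD: 1 matching s row(s), so 1 row(s) emitted.
- part_id=8, branch=PD: no matching s row, dropped.
- part_id=9, branch=HP: 1 matching s row(s), so 1 row(s) emitted.
- part_id=1, branch=PD: 1 matching s row(s), so 1 row(s) emitted.
- part_id=6, branch=PD: no matching s row, dropped.
After projecting and ordering:
s.qty | p.branch | s.supplier | p.part_id
17 | HP | Tom | 9
19 | PD | Quinn | 1
19 | PD | Quinn | 1

(17, HP, Tom, 9); (19, PD, Quinn, 1); (19, PD, Quinn, 1)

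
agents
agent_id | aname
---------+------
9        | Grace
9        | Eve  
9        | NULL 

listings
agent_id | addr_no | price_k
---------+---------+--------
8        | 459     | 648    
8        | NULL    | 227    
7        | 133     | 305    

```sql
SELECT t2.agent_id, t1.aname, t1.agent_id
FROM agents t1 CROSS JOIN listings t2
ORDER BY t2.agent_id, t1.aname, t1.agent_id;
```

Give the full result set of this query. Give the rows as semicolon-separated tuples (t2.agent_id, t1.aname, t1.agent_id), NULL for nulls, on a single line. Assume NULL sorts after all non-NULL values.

CROSS JOIN pairs every row of `agents` with every row of `listings`: 3 × 3 = 9 rows.
After projecting and ordering:
t2.agent_id | t1.aname | t1.agent_id
7 | Eve | 9
7 | Grace | 9
7 | NULL | 9
8 | Eve | 9
8 | Eve | 9
8 | Grace | 9
8 | Grace | 9
8 | NULL | 9
8 | NULL | 9

(7, Eve, 9); (7, Grace, 9); (7, NULL, 9); (8, Eve, 9); (8, Eve, 9); (8, Grace, 9); (8, Grace, 9); (8, NULL, 9); (8, NULL, 9)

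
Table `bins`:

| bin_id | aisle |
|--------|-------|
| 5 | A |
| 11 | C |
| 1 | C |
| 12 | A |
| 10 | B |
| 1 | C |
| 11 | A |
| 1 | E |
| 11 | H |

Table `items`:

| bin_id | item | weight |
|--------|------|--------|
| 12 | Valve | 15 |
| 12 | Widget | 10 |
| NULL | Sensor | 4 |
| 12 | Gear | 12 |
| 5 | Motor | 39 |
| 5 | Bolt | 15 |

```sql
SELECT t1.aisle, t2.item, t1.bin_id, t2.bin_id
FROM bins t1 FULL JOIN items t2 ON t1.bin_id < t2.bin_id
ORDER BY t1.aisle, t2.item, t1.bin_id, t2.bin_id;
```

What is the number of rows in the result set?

FULL OUTER JOIN keeps every row from both sides; unmatched rows get NULL for the other side's columns.
Matching on t1.bin_id < t2.bin_id. A NULL in a compared column never satisfies the condition.
- t1 row (bin_id=5): matches 3 t2 row(s) → 3 output row(s).
- t1 row (bin_id=11): matches 3 t2 row(s) → 3 output row(s).
- t1 row (bin_id=1): matches 5 t2 row(s) → 5 output row(s).
- t1 row (bin_id=12): no match → kept, t2 columns NULL.
- t1 row (bin_id=10): matches 3 t2 row(s) → 3 output row(s).
- t1 row (bin_id=1): matches 5 t2 row(s) → 5 output row(s).
- t1 row (bin_id=11): matches 3 t2 row(s) → 3 output row(s).
- t1 row (bin_id=1): matches 5 t2 row(s) → 5 output row(s).
- t1 row (bin_id=11): matches 3 t2 row(s) → 3 output row(s).
- 1 row(s) from t2 found no t1 partner → padded with NULL.
Total: 30 matched + 2 padded = 32 rows.

32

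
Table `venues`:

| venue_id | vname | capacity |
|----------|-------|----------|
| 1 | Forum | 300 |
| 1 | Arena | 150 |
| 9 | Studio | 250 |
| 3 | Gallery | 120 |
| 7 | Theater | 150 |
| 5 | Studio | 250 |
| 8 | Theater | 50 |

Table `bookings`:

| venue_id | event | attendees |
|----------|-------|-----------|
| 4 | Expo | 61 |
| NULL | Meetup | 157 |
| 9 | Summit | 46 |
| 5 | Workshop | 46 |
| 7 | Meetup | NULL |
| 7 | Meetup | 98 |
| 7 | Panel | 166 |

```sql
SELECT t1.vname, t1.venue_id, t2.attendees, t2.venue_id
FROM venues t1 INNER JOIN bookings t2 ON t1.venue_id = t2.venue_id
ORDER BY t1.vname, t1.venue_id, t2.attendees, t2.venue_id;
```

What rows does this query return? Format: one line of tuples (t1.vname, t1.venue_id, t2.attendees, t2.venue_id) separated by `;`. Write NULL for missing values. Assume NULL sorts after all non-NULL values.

INNER JOIN keeps only pairs where the ON condition holds.
Matching on t1.venue_id = t2.venue_id. A NULL in a compared column never satisfies the condition.
- t1 row (venue_id=1): no match → dropped.
- t1 row (venue_id=1): no match → dropped.
- t1 row (venue_id=9): matches 1 t2 row(s) → 1 output row(s).
- t1 row (venue_id=3): no match → dropped.
- t1 row (venue_id=7): matches 3 t2 row(s) → 3 output row(s).
- t1 row (venue_id=5): matches 1 t2 row(s) → 1 output row(s).
- t1 row (venue_id=8): no match → dropped.
After projecting and ordering:
t1.vname | t1.venue_id | t2.attendees | t2.venue_id
Studio | 5 | 46 | 5
Studio | 9 | 46 | 9
Theater | 7 | 98 | 7
Theater | 7 | 166 | 7
Theater | 7 | NULL | 7

(Studio, 5, 46, 5); (Studio, 9, 46, 9); (Theater, 7, 98, 7); (Theater, 7, 166, 7); (Theater, 7, NULL, 7)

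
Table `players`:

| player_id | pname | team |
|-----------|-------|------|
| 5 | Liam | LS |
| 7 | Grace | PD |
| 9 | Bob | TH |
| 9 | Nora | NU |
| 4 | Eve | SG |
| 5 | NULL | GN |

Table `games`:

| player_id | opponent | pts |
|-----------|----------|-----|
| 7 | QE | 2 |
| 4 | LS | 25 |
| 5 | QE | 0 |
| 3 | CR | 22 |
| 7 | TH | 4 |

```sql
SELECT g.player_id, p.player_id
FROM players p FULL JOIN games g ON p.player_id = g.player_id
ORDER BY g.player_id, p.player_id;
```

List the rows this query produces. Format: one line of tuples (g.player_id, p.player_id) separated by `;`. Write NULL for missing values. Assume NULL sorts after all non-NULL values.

FULL OUTER JOIN keeps every row from both sides; unmatched rows get NULL for the other side's columns.
Matching on p.player_id = g.player_id.
- p row (player_id=5): matches 1 g row(s) → 1 output row(s).
- p row (player_id=7): matches 2 g row(s) → 2 output row(s).
- p row (player_id=9): no match → kept, g columns NULL.
- p row (player_id=9): no match → kept, g columns NULL.
- p row (player_id=4): matches 1 g row(s) → 1 output row(s).
- p row (player_id=5): matches 1 g row(s) → 1 output row(s).
- 1 g row(s) had no p match → kept, p columns NULL.
After projecting and ordering:
g.player_id | p.player_id
3 | NULL
4 | 4
5 | 5
5 | 5
7 | 7
7 | 7
NULL | 9
NULL | 9

(3, NULL); (4, 4); (5, 5); (5, 5); (7, 7); (7, 7); (NULL, 9); (NULL, 9)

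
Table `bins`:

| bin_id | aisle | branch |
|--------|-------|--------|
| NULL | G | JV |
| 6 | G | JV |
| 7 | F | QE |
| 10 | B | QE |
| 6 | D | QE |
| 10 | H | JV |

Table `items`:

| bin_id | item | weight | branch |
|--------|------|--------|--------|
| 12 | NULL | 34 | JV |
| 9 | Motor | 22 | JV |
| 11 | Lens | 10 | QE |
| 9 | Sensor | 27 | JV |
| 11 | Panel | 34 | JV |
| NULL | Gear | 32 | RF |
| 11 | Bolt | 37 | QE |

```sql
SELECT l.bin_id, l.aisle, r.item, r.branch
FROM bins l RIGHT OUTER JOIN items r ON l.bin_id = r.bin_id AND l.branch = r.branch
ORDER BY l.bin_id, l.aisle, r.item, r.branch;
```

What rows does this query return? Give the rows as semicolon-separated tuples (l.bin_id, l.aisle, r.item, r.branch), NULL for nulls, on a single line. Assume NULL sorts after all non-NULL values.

RIGHT JOIN keeps every row from `items`; unmatched rows get NULL for `bins`'s columns.
Matching on l.bin_id = r.bin_id AND l.branch = r.branch. A NULL in a compared column never satisfies the condition.
- l[0] bin_id=NULL, branch=JV → no match.
- l[1] bin_id=6, branch=JV → no match.
- l[2] bin_id=7, branch=QE → no match.
- l[3] bin_id=10, branch=QE → no match.
- l[4] bin_id=6, branch=QE → no match.
- l[5] bin_id=10, branch=JV → no match.
- 7 r row(s) had no l match → kept, l columns NULL.
After projecting and ordering:
l.bin_id | l.aisle | r.item | r.branch
NULL | NULL | Bolt | QE
NULL | NULL | Gear | RF
NULL | NULL | Lens | QE
NULL | NULL | Motor | JV
NULL | NULL | Panel | JV
NULL | NULL | Sensor | JV
NULL | NULL | NULL | JV

(NULL, NULL, Bolt, QE); (NULL, NULL, Gear, RF); (NULL, NULL, Lens, QE); (NULL, NULL, Motor, JV); (NULL, NULL, Panel, JV); (NULL, NULL, Sensor, JV); (NULL, NULL, NULL, JV)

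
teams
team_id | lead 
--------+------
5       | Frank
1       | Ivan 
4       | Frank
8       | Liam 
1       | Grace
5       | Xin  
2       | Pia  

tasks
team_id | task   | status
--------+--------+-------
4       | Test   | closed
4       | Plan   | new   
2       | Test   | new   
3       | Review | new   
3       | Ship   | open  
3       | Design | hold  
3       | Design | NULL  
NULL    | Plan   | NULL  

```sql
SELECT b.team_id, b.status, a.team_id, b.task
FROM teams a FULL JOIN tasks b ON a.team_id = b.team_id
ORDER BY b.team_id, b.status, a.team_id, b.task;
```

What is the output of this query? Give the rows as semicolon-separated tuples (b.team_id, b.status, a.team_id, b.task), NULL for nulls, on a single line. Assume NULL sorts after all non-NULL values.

(2, new, 2, Test); (3, hold, NULL, Design); (3, new, NULL, Review); (3, open, NULL, Ship); (3, NULL, NULL, Design); (4, closed, 4, Test); (4, new, 4, Plan); (NULL, NULL, 1, NULL); (NULL, NULL, 1, NULL); (NULL, NULL, 5, NULL); (NULL, NULL, 5, NULL); (NULL, NULL, 8, NULL); (NULL, NULL, NULL, Plan)

FULL OUTER JOIN keeps every row from both sides; unmatched rows get NULL for the other side's columns.
Matching on a.team_id = b.team_id. A NULL in a compared column never satisfies the condition.
- a[0] team_id=5 → no match; kept with NULLs on the b side.
- a[1] team_id=1 → no match; kept with NULLs on the b side.
- a[2] team_id=4 → 2 match(es) in b → 2 row(s).
- a[3] team_id=8 → no match; kept with NULLs on the b side.
- a[4] team_id=1 → no match; kept with NULLs on the b side.
- a[5] team_id=5 → no match; kept with NULLs on the b side.
- a[6] team_id=2 → 1 match(es) in b → 1 row(s).
- 5 b row(s) had no a match → kept, a columns NULL.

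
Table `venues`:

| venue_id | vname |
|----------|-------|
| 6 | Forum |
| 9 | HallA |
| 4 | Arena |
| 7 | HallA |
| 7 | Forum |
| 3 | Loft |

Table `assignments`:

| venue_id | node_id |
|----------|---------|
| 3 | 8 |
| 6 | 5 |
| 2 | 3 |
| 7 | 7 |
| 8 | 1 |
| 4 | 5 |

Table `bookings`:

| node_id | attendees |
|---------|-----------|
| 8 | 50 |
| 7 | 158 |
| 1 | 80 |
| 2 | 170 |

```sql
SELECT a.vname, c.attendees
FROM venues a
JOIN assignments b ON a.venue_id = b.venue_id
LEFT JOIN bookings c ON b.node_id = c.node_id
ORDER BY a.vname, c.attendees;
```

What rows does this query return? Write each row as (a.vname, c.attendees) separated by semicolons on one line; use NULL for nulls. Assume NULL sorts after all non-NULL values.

Step 1 — a INNER JOIN b on venue_id → 5 row(s).
Then LEFT JOIN `bookings c` on node_id: each of those 5 rows is kept; rows whose b.node_id has no match in c get NULL for c's columns.

(Arena, NULL); (Forum, 158); (Forum, NULL); (HallA, 158); (Loft, 50)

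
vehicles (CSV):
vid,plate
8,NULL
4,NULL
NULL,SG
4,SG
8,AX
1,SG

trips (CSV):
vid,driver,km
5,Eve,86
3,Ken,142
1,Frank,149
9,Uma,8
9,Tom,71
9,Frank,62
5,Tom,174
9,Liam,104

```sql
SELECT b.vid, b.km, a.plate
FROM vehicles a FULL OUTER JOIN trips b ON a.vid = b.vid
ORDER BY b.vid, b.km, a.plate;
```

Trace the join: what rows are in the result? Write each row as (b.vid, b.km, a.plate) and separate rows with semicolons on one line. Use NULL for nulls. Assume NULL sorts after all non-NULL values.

FULL OUTER JOIN keeps every row from both sides; unmatched rows get NULL for the other side's columns.
Matching on a.vid = b.vid. A NULL in a compared column never satisfies the condition.
- a[0] vid=8 → no match; kept with NULLs on the b side.
- a[1] vid=4 → no match; kept with NULLs on the b side.
- a[2] vid=NULL → no match; kept with NULLs on the b side.
- a[3] vid=4 → no match; kept with NULLs on the b side.
- a[4] vid=8 → no match; kept with NULLs on the b side.
- a[5] vid=1 → 1 match(es) in b → 1 row(s).
- plus 7 unmatched b row(s), each kept with NULL a columns.

(1, 149, SG); (3, 142, NULL); (5, 86, NULL); (5, 174, NULL); (9, 8, NULL); (9, 62, NULL); (9, 71, NULL); (9, 104, NULL); (NULL, NULL, AX); (NULL, NULL, SG); (NULL, NULL, SG); (NULL, NULL, NULL); (NULL, NULL, NULL)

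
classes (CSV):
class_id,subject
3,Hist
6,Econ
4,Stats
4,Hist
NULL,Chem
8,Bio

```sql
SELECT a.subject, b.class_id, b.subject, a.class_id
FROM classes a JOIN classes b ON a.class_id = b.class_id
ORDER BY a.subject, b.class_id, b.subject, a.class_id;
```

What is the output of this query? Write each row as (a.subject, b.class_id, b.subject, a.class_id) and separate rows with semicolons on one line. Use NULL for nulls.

INNER JOIN keeps only pairs where the ON condition holds.
Matching on a.class_id = b.class_id. A NULL in a compared column never satisfies the condition.
- a (class_id=3) pairs with 1 row(s) of b.
- a (class_id=6) pairs with 1 row(s) of b.
- a (class_id=4) pairs with 2 row(s) of b.
- a (class_id=4) pairs with 2 row(s) of b.
- a (class_id=NULL) has no partner → excluded.
- a (class_id=8) pairs with 1 row(s) of b.
After projecting and ordering:
a.subject | b.class_id | b.subject | a.class_id
Bio | 8 | Bio | 8
Econ | 6 | Econ | 6
Hist | 3 | Hist | 3
Hist | 4 | Hist | 4
Hist | 4 | Stats | 4
Stats | 4 | Hist | 4
Stats | 4 | Stats | 4

(Bio, 8, Bio, 8); (Econ, 6, Econ, 6); (Hist, 3, Hist, 3); (Hist, 4, Hist, 4); (Hist, 4, Stats, 4); (Stats, 4, Hist, 4); (Stats, 4, Stats, 4)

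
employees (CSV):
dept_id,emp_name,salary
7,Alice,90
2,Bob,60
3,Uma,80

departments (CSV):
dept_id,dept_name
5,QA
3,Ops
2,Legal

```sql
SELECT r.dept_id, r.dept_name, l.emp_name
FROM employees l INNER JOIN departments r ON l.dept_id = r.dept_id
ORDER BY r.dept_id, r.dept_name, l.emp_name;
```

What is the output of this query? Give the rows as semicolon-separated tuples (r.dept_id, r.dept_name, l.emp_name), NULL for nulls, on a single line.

INNER JOIN keeps only pairs where the ON condition holds.
Matching on l.dept_id = r.dept_id.
- l[0] dept_id=7 → no match; dropped.
- l[1] dept_id=2 → 1 match(es) in r → 1 row(s).
- l[2] dept_id=3 → 1 match(es) in r → 1 row(s).
After projecting and ordering:
r.dept_id | r.dept_name | l.emp_name
2 | Legal | Bob
3 | Ops | Uma

(2, Legal, Bob); (3, Ops, Uma)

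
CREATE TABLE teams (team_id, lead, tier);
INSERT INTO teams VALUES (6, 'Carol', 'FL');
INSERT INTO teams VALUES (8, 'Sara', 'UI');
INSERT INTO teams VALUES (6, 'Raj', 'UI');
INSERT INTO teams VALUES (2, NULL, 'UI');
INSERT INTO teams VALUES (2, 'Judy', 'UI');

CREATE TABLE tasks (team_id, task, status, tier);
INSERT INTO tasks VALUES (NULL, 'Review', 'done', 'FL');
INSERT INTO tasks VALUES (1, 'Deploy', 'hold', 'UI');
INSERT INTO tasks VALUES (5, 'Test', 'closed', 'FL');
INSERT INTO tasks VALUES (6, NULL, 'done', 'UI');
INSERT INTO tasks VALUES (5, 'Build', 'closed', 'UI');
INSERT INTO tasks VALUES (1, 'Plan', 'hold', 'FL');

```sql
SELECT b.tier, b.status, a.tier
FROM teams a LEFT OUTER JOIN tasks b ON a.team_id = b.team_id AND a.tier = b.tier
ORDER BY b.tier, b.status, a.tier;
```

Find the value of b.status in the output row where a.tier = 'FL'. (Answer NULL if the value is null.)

NULL

LEFT JOIN keeps every row from `teams`; unmatched rows get NULL for `tasks`'s columns.
Matching on a.team_id = b.team_id AND a.tier = b.tier. A NULL in a compared column never satisfies the condition.
- a[0] team_id=6, tier=FL → no match; kept with NULLs on the b side.
- a[1] team_id=8, tier=UI → no match; kept with NULLs on the b side.
- a[2] team_id=6, tier=UI → 1 match(es) in b → 1 row(s).
- a[3] team_id=2, tier=UI → no match; kept with NULLs on the b side.
- a[4] team_id=2, tier=UI → no match; kept with NULLs on the b side.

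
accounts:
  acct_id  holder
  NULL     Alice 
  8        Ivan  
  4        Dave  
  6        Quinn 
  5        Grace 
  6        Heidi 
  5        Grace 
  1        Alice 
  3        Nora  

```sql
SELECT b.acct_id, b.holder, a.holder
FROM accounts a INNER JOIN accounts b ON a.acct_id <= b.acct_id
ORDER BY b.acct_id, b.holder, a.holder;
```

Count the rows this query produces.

INNER JOIN keeps only pairs where the ON condition holds.
Matching on a.acct_id <= b.acct_id. A NULL in a compared column never satisfies the condition.
Matched pairs: 38.
Total: 38 rows.

38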